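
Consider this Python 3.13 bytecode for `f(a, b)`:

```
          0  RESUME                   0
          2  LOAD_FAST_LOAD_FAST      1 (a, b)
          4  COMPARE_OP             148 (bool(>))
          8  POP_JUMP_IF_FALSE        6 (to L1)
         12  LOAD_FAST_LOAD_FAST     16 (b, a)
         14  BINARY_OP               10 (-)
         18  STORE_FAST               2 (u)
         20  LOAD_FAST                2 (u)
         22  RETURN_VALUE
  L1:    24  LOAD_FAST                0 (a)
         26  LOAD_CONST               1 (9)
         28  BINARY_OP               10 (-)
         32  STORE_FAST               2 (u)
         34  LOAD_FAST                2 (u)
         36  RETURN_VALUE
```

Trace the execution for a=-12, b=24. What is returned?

-21

LOAD_FAST_LOAD_FAST a,b → push -12,24. Stack: [-12, 24]
COMPARE_OP bool(>) → -12 vs 24 = False. Stack: [False]
POP_JUMP_IF_FALSE → pop False; jump. Stack: []
LOAD_FAST a → push -12. Stack: [-12]
LOAD_CONST → push 9. Stack: [-12, 9]
BINARY_OP - → -12 - 9 = -21. Stack: [-21]
STORE_FAST u → u=-21. Stack: []
LOAD_FAST u → push -21. Stack: [-21]
RETURN_VALUE → return -21.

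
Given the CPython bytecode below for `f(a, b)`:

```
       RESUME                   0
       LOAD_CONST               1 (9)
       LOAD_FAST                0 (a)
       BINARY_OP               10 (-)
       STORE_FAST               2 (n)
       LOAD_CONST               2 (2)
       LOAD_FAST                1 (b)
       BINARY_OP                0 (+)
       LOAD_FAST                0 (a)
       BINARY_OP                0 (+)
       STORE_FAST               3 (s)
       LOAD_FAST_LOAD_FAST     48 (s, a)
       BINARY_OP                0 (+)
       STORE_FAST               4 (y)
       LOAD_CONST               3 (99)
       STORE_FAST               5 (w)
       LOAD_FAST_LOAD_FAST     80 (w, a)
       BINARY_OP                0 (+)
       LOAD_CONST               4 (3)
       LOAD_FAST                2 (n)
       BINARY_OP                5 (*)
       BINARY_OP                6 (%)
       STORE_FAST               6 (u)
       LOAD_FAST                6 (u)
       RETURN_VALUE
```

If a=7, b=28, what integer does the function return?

4

LOAD_CONST → push 9. Stack: [9]
LOAD_FAST a → push 7. Stack: [9, 7]
BINARY_OP - → 9 - 7 = 2. Stack: [2]
STORE_FAST n → n=2. Stack: []
LOAD_CONST → push 2. Stack: [2]
LOAD_FAST b → push 28. Stack: [2, 28]
BINARY_OP + → 2 + 28 = 30. Stack: [30]
LOAD_FAST a → push 7. Stack: [30, 7]
BINARY_OP + → 30 + 7 = 37. Stack: [37]
STORE_FAST s → s=37. Stack: []
LOAD_FAST_LOAD_FAST s,a → push 37,7. Stack: [37, 7]
BINARY_OP + → 37 + 7 = 44. Stack: [44]
STORE_FAST y → y=44. Stack: []
LOAD_CONST → push 99. Stack: [99]
STORE_FAST w → w=99. Stack: []
LOAD_FAST_LOAD_FAST w,a → push 99,7. Stack: [99, 7]
BINARY_OP + → 99 + 7 = 106. Stack: [106]
LOAD_CONST → push 3. Stack: [106, 3]
LOAD_FAST n → push 2. Stack: [106, 3, 2]
BINARY_OP * → 3 * 2 = 6. Stack: [106, 6]
BINARY_OP % → 106 % 6 = 4. Stack: [4]
STORE_FAST u → u=4. Stack: []
LOAD_FAST u → push 4. Stack: [4]
RETURN_VALUE → return 4.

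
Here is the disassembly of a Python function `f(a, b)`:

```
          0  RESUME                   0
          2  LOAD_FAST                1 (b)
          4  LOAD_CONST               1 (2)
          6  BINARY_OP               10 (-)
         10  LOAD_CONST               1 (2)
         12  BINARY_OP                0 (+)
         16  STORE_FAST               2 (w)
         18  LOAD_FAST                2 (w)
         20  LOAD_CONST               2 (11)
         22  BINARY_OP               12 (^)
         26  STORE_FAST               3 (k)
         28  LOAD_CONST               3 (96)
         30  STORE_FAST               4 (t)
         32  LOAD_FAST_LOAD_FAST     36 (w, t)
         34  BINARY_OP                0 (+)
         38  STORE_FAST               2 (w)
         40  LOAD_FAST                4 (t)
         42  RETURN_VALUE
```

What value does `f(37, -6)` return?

96

LOAD_FAST b → push -6. Stack: [-6]
LOAD_CONST → push 2. Stack: [-6, 2]
BINARY_OP - → -6 - 2 = -8. Stack: [-8]
LOAD_CONST → push 2. Stack: [-8, 2]
BINARY_OP + → -8 + 2 = -6. Stack: [-6]
STORE_FAST w → w=-6. Stack: []
LOAD_FAST w → push -6. Stack: [-6]
LOAD_CONST → push 11. Stack: [-6, 11]
BINARY_OP ^ → -6 ^ 11 = -15. Stack: [-15]
STORE_FAST k → k=-15. Stack: []
LOAD_CONST → push 96. Stack: [96]
STORE_FAST t → t=96. Stack: []
LOAD_FAST_LOAD_FAST w,t → push -6,96. Stack: [-6, 96]
BINARY_OP + → -6 + 96 = 90. Stack: [90]
STORE_FAST w → w=90. Stack: []
LOAD_FAST t → push 96. Stack: [96]
RETURN_VALUE → return 96.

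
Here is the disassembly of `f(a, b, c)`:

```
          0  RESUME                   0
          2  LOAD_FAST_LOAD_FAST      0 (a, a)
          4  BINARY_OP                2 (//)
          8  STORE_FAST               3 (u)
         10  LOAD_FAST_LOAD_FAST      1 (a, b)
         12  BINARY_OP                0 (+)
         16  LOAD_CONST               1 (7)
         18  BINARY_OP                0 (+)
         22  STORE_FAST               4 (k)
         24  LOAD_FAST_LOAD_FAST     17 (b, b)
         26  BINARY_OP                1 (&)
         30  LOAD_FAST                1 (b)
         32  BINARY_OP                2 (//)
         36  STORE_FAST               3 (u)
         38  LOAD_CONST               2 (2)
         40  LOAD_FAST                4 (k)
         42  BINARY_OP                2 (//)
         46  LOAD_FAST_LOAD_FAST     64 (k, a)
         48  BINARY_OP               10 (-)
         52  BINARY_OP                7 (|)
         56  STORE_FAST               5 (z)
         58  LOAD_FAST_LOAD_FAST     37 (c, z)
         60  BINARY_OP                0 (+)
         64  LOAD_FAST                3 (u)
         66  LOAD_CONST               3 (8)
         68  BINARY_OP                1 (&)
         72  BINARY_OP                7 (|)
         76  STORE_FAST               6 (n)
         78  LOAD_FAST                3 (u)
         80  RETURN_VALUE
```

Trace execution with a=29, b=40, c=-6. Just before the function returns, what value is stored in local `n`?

LOAD_FAST_LOAD_FAST a,a → push 29,29. Stack: [29, 29]
BINARY_OP // → 29 // 29 = 1. Stack: [1]
STORE_FAST u → u=1. Stack: []
LOAD_FAST_LOAD_FAST a,b → push 29,40. Stack: [29, 40]
BINARY_OP + → 29 + 40 = 69. Stack: [69]
LOAD_CONST → push 7. Stack: [69, 7]
BINARY_OP + → 69 + 7 = 76. Stack: [76]
STORE_FAST k → k=76. Stack: []
LOAD_FAST_LOAD_FAST b,b → push 40,40. Stack: [40, 40]
BINARY_OP & → 40 & 40 = 40. Stack: [40]
LOAD_FAST b → push 40. Stack: [40, 40]
BINARY_OP // → 40 // 40 = 1. Stack: [1]
STORE_FAST u → u=1. Stack: []
LOAD_CONST → push 2. Stack: [2]
LOAD_FAST k → push 76. Stack: [2, 76]
BINARY_OP // → 2 // 76 = 0. Stack: [0]
LOAD_FAST_LOAD_FAST k,a → push 76,29. Stack: [0, 76, 29]
BINARY_OP - → 76 - 29 = 47. Stack: [0, 47]
BINARY_OP | → 0 | 47 = 47. Stack: [47]
STORE_FAST z → z=47. Stack: []
LOAD_FAST_LOAD_FAST c,z → push -6,47. Stack: [-6, 47]
BINARY_OP + → -6 + 47 = 41. Stack: [41]
LOAD_FAST u → push 1. Stack: [41, 1]
LOAD_CONST → push 8. Stack: [41, 1, 8]
BINARY_OP & → 1 & 8 = 0. Stack: [41, 0]
BINARY_OP | → 41 | 0 = 41. Stack: [41]
STORE_FAST n → n=41. Stack: []
LOAD_FAST u → push 1. Stack: [1]
RETURN_VALUE → return 1.

41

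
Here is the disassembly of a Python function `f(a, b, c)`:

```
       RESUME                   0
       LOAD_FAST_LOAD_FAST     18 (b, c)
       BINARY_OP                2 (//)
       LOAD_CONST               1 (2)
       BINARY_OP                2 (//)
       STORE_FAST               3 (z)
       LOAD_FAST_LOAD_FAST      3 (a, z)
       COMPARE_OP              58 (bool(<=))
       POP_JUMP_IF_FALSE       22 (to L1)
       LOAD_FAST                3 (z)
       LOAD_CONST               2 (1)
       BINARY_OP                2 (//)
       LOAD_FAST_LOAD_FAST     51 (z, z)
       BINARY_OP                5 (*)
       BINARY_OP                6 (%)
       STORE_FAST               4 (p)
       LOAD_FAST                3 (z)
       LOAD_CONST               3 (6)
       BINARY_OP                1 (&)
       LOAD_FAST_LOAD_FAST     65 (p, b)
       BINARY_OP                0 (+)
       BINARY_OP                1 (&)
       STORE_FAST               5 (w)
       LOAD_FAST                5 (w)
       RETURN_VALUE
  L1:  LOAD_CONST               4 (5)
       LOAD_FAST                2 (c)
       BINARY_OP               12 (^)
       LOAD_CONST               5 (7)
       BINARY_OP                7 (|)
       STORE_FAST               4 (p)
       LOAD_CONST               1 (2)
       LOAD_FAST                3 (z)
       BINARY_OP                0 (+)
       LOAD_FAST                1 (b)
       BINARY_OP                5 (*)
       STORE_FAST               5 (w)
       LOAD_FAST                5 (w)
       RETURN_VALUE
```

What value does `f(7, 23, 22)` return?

46

LOAD_FAST_LOAD_FAST b,c → push 23,22. Stack: [23, 22]
BINARY_OP // → 23 // 22 = 1. Stack: [1]
LOAD_CONST → push 2. Stack: [1, 2]
BINARY_OP // → 1 // 2 = 0. Stack: [0]
STORE_FAST z → z=0. Stack: []
LOAD_FAST_LOAD_FAST a,z → push 7,0. Stack: [7, 0]
COMPARE_OP bool(<=) → 7 vs 0 = False. Stack: [False]
POP_JUMP_IF_FALSE → pop False; jump. Stack: []
LOAD_CONST → push 5. Stack: [5]
LOAD_FAST c → push 22. Stack: [5, 22]
BINARY_OP ^ → 5 ^ 22 = 19. Stack: [19]
LOAD_CONST → push 7. Stack: [19, 7]
BINARY_OP | → 19 | 7 = 23. Stack: [23]
STORE_FAST p → p=23. Stack: []
LOAD_CONST → push 2. Stack: [2]
LOAD_FAST z → push 0. Stack: [2, 0]
BINARY_OP + → 2 + 0 = 2. Stack: [2]
LOAD_FAST b → push 23. Stack: [2, 23]
BINARY_OP * → 2 * 23 = 46. Stack: [46]
STORE_FAST w → w=46. Stack: []
LOAD_FAST w → push 46. Stack: [46]
RETURN_VALUE → return 46.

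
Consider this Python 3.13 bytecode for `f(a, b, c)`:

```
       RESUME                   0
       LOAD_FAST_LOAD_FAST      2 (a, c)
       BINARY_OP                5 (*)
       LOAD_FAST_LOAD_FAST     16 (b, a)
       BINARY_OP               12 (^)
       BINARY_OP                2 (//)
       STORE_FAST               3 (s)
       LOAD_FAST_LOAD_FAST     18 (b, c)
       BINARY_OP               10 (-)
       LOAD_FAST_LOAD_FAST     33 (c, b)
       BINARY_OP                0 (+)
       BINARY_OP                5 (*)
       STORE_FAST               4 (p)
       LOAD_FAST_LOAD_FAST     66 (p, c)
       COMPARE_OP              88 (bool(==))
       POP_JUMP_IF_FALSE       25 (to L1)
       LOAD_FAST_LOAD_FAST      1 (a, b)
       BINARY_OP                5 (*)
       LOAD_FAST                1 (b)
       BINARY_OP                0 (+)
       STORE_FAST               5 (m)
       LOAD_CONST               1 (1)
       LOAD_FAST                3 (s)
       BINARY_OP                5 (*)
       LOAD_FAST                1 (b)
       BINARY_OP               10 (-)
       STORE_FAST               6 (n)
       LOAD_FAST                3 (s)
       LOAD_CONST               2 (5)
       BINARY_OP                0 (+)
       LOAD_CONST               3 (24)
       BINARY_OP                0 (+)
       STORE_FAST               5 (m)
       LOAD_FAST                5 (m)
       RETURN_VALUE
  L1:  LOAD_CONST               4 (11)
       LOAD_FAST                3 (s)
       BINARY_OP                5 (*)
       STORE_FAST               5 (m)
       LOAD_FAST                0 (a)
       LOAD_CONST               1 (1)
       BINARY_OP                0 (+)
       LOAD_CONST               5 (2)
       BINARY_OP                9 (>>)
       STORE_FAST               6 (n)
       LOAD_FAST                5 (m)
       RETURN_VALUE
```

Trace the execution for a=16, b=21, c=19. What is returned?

LOAD_FAST_LOAD_FAST a,c → push 16,19. Stack: [16, 19]
BINARY_OP * → 16 * 19 = 304. Stack: [304]
LOAD_FAST_LOAD_FAST b,a → push 21,16. Stack: [304, 21, 16]
BINARY_OP ^ → 21 ^ 16 = 5. Stack: [304, 5]
BINARY_OP // → 304 // 5 = 60. Stack: [60]
STORE_FAST s → s=60. Stack: []
LOAD_FAST_LOAD_FAST b,c → push 21,19. Stack: [21, 19]
BINARY_OP - → 21 - 19 = 2. Stack: [2]
LOAD_FAST_LOAD_FAST c,b → push 19,21. Stack: [2, 19, 21]
BINARY_OP + → 19 + 21 = 40. Stack: [2, 40]
BINARY_OP * → 2 * 40 = 80. Stack: [80]
STORE_FAST p → p=80. Stack: []
LOAD_FAST_LOAD_FAST p,c → push 80,19. Stack: [80, 19]
COMPARE_OP bool(==) → 80 vs 19 = False. Stack: [False]
POP_JUMP_IF_FALSE → pop False; jump. Stack: []
LOAD_CONST → push 11. Stack: [11]
LOAD_FAST s → push 60. Stack: [11, 60]
BINARY_OP * → 11 * 60 = 660. Stack: [660]
STORE_FAST m → m=660. Stack: []
LOAD_FAST a → push 16. Stack: [16]
LOAD_CONST → push 1. Stack: [16, 1]
BINARY_OP + → 16 + 1 = 17. Stack: [17]
LOAD_CONST → push 2. Stack: [17, 2]
BINARY_OP >> → 17 >> 2 = 4. Stack: [4]
STORE_FAST n → n=4. Stack: []
LOAD_FAST m → push 660. Stack: [660]
RETURN_VALUE → return 660.

660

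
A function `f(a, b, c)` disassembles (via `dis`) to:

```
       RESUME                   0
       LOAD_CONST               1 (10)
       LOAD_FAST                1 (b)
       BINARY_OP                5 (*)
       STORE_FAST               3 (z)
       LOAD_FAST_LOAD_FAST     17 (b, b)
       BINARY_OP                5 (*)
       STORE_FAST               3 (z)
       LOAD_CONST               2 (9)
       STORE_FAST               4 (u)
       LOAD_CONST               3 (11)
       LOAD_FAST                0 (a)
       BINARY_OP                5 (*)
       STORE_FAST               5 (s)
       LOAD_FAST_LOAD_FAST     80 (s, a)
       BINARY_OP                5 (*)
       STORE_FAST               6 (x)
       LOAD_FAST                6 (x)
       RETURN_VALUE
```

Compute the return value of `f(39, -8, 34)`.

16731

LOAD_CONST → push 10. Stack: [10]
LOAD_FAST b → push -8. Stack: [10, -8]
BINARY_OP * → 10 * -8 = -80. Stack: [-80]
STORE_FAST z → z=-80. Stack: []
LOAD_FAST_LOAD_FAST b,b → push -8,-8. Stack: [-8, -8]
BINARY_OP * → -8 * -8 = 64. Stack: [64]
STORE_FAST z → z=64. Stack: []
LOAD_CONST → push 9. Stack: [9]
STORE_FAST u → u=9. Stack: []
LOAD_CONST → push 11. Stack: [11]
LOAD_FAST a → push 39. Stack: [11, 39]
BINARY_OP * → 11 * 39 = 429. Stack: [429]
STORE_FAST s → s=429. Stack: []
LOAD_FAST_LOAD_FAST s,a → push 429,39. Stack: [429, 39]
BINARY_OP * → 429 * 39 = 16731. Stack: [16731]
STORE_FAST x → x=16731. Stack: []
LOAD_FAST x → push 16731. Stack: [16731]
RETURN_VALUE → return 16731.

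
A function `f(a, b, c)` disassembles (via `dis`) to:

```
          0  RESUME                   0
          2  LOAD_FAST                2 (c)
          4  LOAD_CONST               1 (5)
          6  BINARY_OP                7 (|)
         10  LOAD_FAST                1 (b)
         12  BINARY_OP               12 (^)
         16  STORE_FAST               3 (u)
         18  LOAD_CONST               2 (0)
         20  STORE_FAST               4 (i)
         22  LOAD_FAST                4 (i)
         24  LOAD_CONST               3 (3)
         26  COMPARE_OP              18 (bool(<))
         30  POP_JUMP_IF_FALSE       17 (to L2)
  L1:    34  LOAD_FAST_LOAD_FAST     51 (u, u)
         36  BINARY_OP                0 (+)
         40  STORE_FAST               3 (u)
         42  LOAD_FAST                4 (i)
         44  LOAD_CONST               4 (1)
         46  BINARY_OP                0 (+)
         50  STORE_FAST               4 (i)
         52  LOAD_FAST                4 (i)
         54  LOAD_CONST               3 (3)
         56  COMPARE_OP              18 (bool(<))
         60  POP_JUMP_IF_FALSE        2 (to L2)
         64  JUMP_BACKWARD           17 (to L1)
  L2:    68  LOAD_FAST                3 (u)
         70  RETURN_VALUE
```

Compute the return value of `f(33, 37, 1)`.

LOAD_FAST c → push 1. Stack: [1]
LOAD_CONST → push 5. Stack: [1, 5]
BINARY_OP | → 1 | 5 = 5. Stack: [5]
LOAD_FAST b → push 37. Stack: [5, 37]
BINARY_OP ^ → 5 ^ 37 = 32. Stack: [32]
STORE_FAST u → u=32. Stack: []
LOAD_CONST → push 0. Stack: [0]
STORE_FAST i → i=0. Stack: []
LOAD_FAST i → push 0. Stack: [0]
LOAD_CONST → push 3. Stack: [0, 3]
COMPARE_OP bool(<) → 0 vs 3 = True. Stack: [True]
POP_JUMP_IF_FALSE → pop True; no jump. Stack: []
LOAD_FAST_LOAD_FAST u,u → push 32,32. Stack: [32, 32]
BINARY_OP + → 32 + 32 = 64. Stack: [64]
STORE_FAST u → u=64. Stack: []
LOAD_FAST i → push 0. Stack: [0]
LOAD_CONST → push 1. Stack: [0, 1]
BINARY_OP + → 0 + 1 = 1. Stack: [1]
STORE_FAST i → i=1. Stack: []
LOAD_FAST i → push 1. Stack: [1]
LOAD_CONST → push 3. Stack: [1, 3]
COMPARE_OP bool(<) → 1 vs 3 = True. Stack: [True]
POP_JUMP_IF_FALSE → pop True; no jump. Stack: []
LOAD_FAST_LOAD_FAST u,u → push 64,64. Stack: [64, 64]
BINARY_OP + → 64 + 64 = 128. Stack: [128]
STORE_FAST u → u=128. Stack: []
LOAD_FAST i → push 1. Stack: [1]
LOAD_CONST → push 1. Stack: [1, 1]
BINARY_OP + → 1 + 1 = 2. Stack: [2]
STORE_FAST i → i=2. Stack: []
LOAD_FAST i → push 2. Stack: [2]
LOAD_CONST → push 3. Stack: [2, 3]
COMPARE_OP bool(<) → 2 vs 3 = True. Stack: [True]
POP_JUMP_IF_FALSE → pop True; no jump. Stack: []
LOAD_FAST_LOAD_FAST u,u → push 128,128. Stack: [128, 128]
BINARY_OP + → 128 + 128 = 256. Stack: [256]
STORE_FAST u → u=256. Stack: []
LOAD_FAST i → push 2. Stack: [2]
LOAD_CONST → push 1. Stack: [2, 1]
BINARY_OP + → 2 + 1 = 3. Stack: [3]
STORE_FAST i → i=3. Stack: []
LOAD_FAST i → push 3. Stack: [3]
LOAD_CONST → push 3. Stack: [3, 3]
COMPARE_OP bool(<) → 3 vs 3 = False. Stack: [False]
POP_JUMP_IF_FALSE → pop False; jump. Stack: []
LOAD_FAST u → push 256. Stack: [256]
RETURN_VALUE → return 256.

256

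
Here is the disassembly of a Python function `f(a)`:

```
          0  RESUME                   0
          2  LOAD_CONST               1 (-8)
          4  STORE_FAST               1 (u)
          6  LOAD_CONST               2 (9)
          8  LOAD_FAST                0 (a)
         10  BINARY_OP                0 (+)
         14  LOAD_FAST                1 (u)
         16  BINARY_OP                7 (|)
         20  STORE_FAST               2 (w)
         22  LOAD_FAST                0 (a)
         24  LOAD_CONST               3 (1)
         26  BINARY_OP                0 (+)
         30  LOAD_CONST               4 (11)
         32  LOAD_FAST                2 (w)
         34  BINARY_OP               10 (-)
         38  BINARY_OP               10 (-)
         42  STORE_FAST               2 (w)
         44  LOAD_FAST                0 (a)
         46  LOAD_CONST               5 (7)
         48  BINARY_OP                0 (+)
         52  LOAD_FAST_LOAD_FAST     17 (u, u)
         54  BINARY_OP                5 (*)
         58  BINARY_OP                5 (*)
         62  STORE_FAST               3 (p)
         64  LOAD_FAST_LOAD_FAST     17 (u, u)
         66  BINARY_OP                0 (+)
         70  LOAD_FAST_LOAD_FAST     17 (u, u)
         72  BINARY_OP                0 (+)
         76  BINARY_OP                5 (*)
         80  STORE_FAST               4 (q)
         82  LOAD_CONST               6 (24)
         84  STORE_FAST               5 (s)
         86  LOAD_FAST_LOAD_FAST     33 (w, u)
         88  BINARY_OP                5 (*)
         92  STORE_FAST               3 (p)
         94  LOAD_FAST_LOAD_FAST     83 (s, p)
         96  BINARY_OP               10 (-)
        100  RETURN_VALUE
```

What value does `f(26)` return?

112

LOAD_CONST → push -8. Stack: [-8]
STORE_FAST u → u=-8. Stack: []
LOAD_CONST → push 9. Stack: [9]
LOAD_FAST a → push 26. Stack: [9, 26]
BINARY_OP + → 9 + 26 = 35. Stack: [35]
LOAD_FAST u → push -8. Stack: [35, -8]
BINARY_OP | → 35 | -8 = -5. Stack: [-5]
STORE_FAST w → w=-5. Stack: []
LOAD_FAST a → push 26. Stack: [26]
LOAD_CONST → push 1. Stack: [26, 1]
BINARY_OP + → 26 + 1 = 27. Stack: [27]
LOAD_CONST → push 11. Stack: [27, 11]
LOAD_FAST w → push -5. Stack: [27, 11, -5]
BINARY_OP - → 11 - -5 = 16. Stack: [27, 16]
BINARY_OP - → 27 - 16 = 11. Stack: [11]
STORE_FAST w → w=11. Stack: []
LOAD_FAST a → push 26. Stack: [26]
LOAD_CONST → push 7. Stack: [26, 7]
BINARY_OP + → 26 + 7 = 33. Stack: [33]
LOAD_FAST_LOAD_FAST u,u → push -8,-8. Stack: [33, -8, -8]
BINARY_OP * → -8 * -8 = 64. Stack: [33, 64]
BINARY_OP * → 33 * 64 = 2112. Stack: [2112]
STORE_FAST p → p=2112. Stack: []
LOAD_FAST_LOAD_FAST u,u → push -8,-8. Stack: [-8, -8]
BINARY_OP + → -8 + -8 = -16. Stack: [-16]
LOAD_FAST_LOAD_FAST u,u → push -8,-8. Stack: [-16, -8, -8]
BINARY_OP + → -8 + -8 = -16. Stack: [-16, -16]
BINARY_OP * → -16 * -16 = 256. Stack: [256]
STORE_FAST q → q=256. Stack: []
LOAD_CONST → push 24. Stack: [24]
STORE_FAST s → s=24. Stack: []
LOAD_FAST_LOAD_FAST w,u → push 11,-8. Stack: [11, -8]
BINARY_OP * → 11 * -8 = -88. Stack: [-88]
STORE_FAST p → p=-88. Stack: []
LOAD_FAST_LOAD_FAST s,p → push 24,-88. Stack: [24, -88]
BINARY_OP - → 24 - -88 = 112. Stack: [112]
RETURN_VALUE → return 112.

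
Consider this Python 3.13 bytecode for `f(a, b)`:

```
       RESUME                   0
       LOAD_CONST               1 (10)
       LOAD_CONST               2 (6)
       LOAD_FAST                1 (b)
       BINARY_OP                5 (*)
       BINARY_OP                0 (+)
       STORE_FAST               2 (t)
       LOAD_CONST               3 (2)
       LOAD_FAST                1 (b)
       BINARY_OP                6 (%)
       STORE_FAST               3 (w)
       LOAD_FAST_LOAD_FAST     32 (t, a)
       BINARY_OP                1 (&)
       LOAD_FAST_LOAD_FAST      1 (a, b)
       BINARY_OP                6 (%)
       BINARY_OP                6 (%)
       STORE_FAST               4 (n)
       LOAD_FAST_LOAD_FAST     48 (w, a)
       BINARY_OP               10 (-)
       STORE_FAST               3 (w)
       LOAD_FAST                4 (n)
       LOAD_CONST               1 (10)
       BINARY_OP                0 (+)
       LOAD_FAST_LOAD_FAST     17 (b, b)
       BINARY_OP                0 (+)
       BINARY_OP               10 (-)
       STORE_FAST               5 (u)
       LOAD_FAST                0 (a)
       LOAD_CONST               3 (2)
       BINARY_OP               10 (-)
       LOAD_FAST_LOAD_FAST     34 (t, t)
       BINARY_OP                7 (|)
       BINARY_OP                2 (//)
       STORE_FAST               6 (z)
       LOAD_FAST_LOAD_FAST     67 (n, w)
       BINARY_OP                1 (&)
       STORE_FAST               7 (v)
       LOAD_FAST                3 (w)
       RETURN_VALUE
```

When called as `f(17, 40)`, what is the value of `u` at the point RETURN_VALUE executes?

LOAD_CONST → push 10. Stack: [10]
LOAD_CONST → push 6. Stack: [10, 6]
LOAD_FAST b → push 40. Stack: [10, 6, 40]
BINARY_OP * → 6 * 40 = 240. Stack: [10, 240]
BINARY_OP + → 10 + 240 = 250. Stack: [250]
STORE_FAST t → t=250. Stack: []
LOAD_CONST → push 2. Stack: [2]
LOAD_FAST b → push 40. Stack: [2, 40]
BINARY_OP % → 2 % 40 = 2. Stack: [2]
STORE_FAST w → w=2. Stack: []
LOAD_FAST_LOAD_FAST t,a → push 250,17. Stack: [250, 17]
BINARY_OP & → 250 & 17 = 16. Stack: [16]
LOAD_FAST_LOAD_FAST a,b → push 17,40. Stack: [16, 17, 40]
BINARY_OP % → 17 % 40 = 17. Stack: [16, 17]
BINARY_OP % → 16 % 17 = 16. Stack: [16]
STORE_FAST n → n=16. Stack: []
LOAD_FAST_LOAD_FAST w,a → push 2,17. Stack: [2, 17]
BINARY_OP - → 2 - 17 = -15. Stack: [-15]
STORE_FAST w → w=-15. Stack: []
LOAD_FAST n → push 16. Stack: [16]
LOAD_CONST → push 10. Stack: [16, 10]
BINARY_OP + → 16 + 10 = 26. Stack: [26]
LOAD_FAST_LOAD_FAST b,b → push 40,40. Stack: [26, 40, 40]
BINARY_OP + → 40 + 40 = 80. Stack: [26, 80]
BINARY_OP - → 26 - 80 = -54. Stack: [-54]
STORE_FAST u → u=-54. Stack: []
LOAD_FAST a → push 17. Stack: [17]
LOAD_CONST → push 2. Stack: [17, 2]
BINARY_OP - → 17 - 2 = 15. Stack: [15]
LOAD_FAST_LOAD_FAST t,t → push 250,250. Stack: [15, 250, 250]
BINARY_OP | → 250 | 250 = 250. Stack: [15, 250]
BINARY_OP // → 15 // 250 = 0. Stack: [0]
STORE_FAST z → z=0. Stack: []
LOAD_FAST_LOAD_FAST n,w → push 16,-15. Stack: [16, -15]
BINARY_OP & → 16 & -15 = 16. Stack: [16]
STORE_FAST v → v=16. Stack: []
LOAD_FAST w → push -15. Stack: [-15]
RETURN_VALUE → return -15.

-54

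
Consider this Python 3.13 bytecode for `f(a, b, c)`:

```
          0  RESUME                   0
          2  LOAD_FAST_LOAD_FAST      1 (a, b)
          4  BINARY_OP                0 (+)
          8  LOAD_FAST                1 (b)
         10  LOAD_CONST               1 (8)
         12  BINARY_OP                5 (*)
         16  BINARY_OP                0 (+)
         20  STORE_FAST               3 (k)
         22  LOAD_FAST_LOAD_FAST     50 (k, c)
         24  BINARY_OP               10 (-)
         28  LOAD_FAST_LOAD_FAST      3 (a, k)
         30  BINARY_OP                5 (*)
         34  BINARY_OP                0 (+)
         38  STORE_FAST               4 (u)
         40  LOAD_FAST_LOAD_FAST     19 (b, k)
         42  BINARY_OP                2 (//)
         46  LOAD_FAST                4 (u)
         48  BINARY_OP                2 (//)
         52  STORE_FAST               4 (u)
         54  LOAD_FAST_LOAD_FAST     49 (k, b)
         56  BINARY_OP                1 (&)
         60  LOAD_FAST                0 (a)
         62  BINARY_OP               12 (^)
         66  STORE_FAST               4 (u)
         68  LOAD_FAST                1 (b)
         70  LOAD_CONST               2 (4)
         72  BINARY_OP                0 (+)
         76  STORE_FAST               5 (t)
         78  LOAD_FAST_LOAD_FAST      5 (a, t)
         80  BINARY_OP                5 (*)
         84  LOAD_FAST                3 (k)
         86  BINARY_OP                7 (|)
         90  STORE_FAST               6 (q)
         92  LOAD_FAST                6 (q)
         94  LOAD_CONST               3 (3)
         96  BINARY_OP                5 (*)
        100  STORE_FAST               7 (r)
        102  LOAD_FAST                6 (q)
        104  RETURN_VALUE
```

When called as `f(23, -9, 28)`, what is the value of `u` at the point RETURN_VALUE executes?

LOAD_FAST_LOAD_FAST a,b → push 23,-9. Stack: [23, -9]
BINARY_OP + → 23 + -9 = 14. Stack: [14]
LOAD_FAST b → push -9. Stack: [14, -9]
LOAD_CONST → push 8. Stack: [14, -9, 8]
BINARY_OP * → -9 * 8 = -72. Stack: [14, -72]
BINARY_OP + → 14 + -72 = -58. Stack: [-58]
STORE_FAST k → k=-58. Stack: []
LOAD_FAST_LOAD_FAST k,c → push -58,28. Stack: [-58, 28]
BINARY_OP - → -58 - 28 = -86. Stack: [-86]
LOAD_FAST_LOAD_FAST a,k → push 23,-58. Stack: [-86, 23, -58]
BINARY_OP * → 23 * -58 = -1334. Stack: [-86, -1334]
BINARY_OP + → -86 + -1334 = -1420. Stack: [-1420]
STORE_FAST u → u=-1420. Stack: []
LOAD_FAST_LOAD_FAST b,k → push -9,-58. Stack: [-9, -58]
BINARY_OP // → -9 // -58 = 0. Stack: [0]
LOAD_FAST u → push -1420. Stack: [0, -1420]
BINARY_OP // → 0 // -1420 = 0. Stack: [0]
STORE_FAST u → u=0. Stack: []
LOAD_FAST_LOAD_FAST k,b → push -58,-9. Stack: [-58, -9]
BINARY_OP & → -58 & -9 = -58. Stack: [-58]
LOAD_FAST a → push 23. Stack: [-58, 23]
BINARY_OP ^ → -58 ^ 23 = -47. Stack: [-47]
STORE_FAST u → u=-47. Stack: []
LOAD_FAST b → push -9. Stack: [-9]
LOAD_CONST → push 4. Stack: [-9, 4]
BINARY_OP + → -9 + 4 = -5. Stack: [-5]
STORE_FAST t → t=-5. Stack: []
LOAD_FAST_LOAD_FAST a,t → push 23,-5. Stack: [23, -5]
BINARY_OP * → 23 * -5 = -115. Stack: [-115]
LOAD_FAST k → push -58. Stack: [-115, -58]
BINARY_OP | → -115 | -58 = -49. Stack: [-49]
STORE_FAST q → q=-49. Stack: []
LOAD_FAST q → push -49. Stack: [-49]
LOAD_CONST → push 3. Stack: [-49, 3]
BINARY_OP * → -49 * 3 = -147. Stack: [-147]
STORE_FAST r → r=-147. Stack: []
LOAD_FAST q → push -49. Stack: [-49]
RETURN_VALUE → return -49.

-47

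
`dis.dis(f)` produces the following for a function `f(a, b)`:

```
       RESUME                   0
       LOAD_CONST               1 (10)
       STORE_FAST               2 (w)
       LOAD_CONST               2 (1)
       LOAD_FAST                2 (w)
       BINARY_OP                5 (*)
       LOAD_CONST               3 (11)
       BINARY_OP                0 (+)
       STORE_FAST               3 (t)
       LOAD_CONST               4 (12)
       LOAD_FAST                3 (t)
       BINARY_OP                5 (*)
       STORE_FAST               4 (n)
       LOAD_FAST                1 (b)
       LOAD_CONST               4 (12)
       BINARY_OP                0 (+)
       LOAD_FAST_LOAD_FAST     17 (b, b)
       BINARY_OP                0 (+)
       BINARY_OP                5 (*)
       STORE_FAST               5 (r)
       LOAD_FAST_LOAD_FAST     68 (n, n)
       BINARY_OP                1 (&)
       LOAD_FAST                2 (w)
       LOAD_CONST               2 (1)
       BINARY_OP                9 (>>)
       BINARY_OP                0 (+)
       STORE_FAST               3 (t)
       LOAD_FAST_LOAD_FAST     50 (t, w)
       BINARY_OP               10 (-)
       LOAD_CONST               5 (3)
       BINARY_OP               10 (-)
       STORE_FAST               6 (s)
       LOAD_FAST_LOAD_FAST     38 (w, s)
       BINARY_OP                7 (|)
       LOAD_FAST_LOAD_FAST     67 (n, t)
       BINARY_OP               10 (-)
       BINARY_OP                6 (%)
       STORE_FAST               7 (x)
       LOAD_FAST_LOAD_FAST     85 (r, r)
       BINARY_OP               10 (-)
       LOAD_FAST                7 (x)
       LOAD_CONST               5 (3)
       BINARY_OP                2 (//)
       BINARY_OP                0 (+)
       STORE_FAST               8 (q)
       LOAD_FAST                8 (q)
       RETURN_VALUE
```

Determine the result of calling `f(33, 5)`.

-1

LOAD_CONST → push 10. Stack: [10]
STORE_FAST w → w=10. Stack: []
LOAD_CONST → push 1. Stack: [1]
LOAD_FAST w → push 10. Stack: [1, 10]
BINARY_OP * → 1 * 10 = 10. Stack: [10]
LOAD_CONST → push 11. Stack: [10, 11]
BINARY_OP + → 10 + 11 = 21. Stack: [21]
STORE_FAST t → t=21. Stack: []
LOAD_CONST → push 12. Stack: [12]
LOAD_FAST t → push 21. Stack: [12, 21]
BINARY_OP * → 12 * 21 = 252. Stack: [252]
STORE_FAST n → n=252. Stack: []
LOAD_FAST b → push 5. Stack: [5]
LOAD_CONST → push 12. Stack: [5, 12]
BINARY_OP + → 5 + 12 = 17. Stack: [17]
LOAD_FAST_LOAD_FAST b,b → push 5,5. Stack: [17, 5, 5]
BINARY_OP + → 5 + 5 = 10. Stack: [17, 10]
BINARY_OP * → 17 * 10 = 170. Stack: [170]
STORE_FAST r → r=170. Stack: []
LOAD_FAST_LOAD_FAST n,n → push 252,252. Stack: [252, 252]
BINARY_OP & → 252 & 252 = 252. Stack: [252]
LOAD_FAST w → push 10. Stack: [252, 10]
LOAD_CONST → push 1. Stack: [252, 10, 1]
BINARY_OP >> → 10 >> 1 = 5. Stack: [252, 5]
BINARY_OP + → 252 + 5 = 257. Stack: [257]
STORE_FAST t → t=257. Stack: []
LOAD_FAST_LOAD_FAST t,w → push 257,10. Stack: [257, 10]
BINARY_OP - → 257 - 10 = 247. Stack: [247]
LOAD_CONST → push 3. Stack: [247, 3]
BINARY_OP - → 247 - 3 = 244. Stack: [244]
STORE_FAST s → s=244. Stack: []
LOAD_FAST_LOAD_FAST w,s → push 10,244. Stack: [10, 244]
BINARY_OP | → 10 | 244 = 254. Stack: [254]
LOAD_FAST_LOAD_FAST n,t → push 252,257. Stack: [254, 252, 257]
BINARY_OP - → 252 - 257 = -5. Stack: [254, -5]
BINARY_OP % → 254 % -5 = -1. Stack: [-1]
STORE_FAST x → x=-1. Stack: []
LOAD_FAST_LOAD_FAST r,r → push 170,170. Stack: [170, 170]
BINARY_OP - → 170 - 170 = 0. Stack: [0]
LOAD_FAST x → push -1. Stack: [0, -1]
LOAD_CONST → push 3. Stack: [0, -1, 3]
BINARY_OP // → -1 // 3 = -1. Stack: [0, -1]
BINARY_OP + → 0 + -1 = -1. Stack: [-1]
STORE_FAST q → q=-1. Stack: []
LOAD_FAST q → push -1. Stack: [-1]
RETURN_VALUE → return -1.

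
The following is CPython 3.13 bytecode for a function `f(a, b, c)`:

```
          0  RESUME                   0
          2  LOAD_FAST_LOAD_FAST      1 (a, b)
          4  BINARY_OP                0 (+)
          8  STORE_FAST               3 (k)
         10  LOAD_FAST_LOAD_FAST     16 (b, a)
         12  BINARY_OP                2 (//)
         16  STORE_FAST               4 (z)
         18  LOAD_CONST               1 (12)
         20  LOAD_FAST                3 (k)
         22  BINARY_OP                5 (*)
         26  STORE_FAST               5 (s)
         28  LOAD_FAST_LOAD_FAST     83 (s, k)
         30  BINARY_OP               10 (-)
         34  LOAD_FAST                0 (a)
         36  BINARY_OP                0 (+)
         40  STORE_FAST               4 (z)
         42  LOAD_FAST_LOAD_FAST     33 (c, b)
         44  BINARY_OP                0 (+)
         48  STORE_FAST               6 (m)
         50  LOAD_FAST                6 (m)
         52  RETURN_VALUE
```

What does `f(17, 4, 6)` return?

10

LOAD_FAST_LOAD_FAST a,b → push 17,4. Stack: [17, 4]
BINARY_OP + → 17 + 4 = 21. Stack: [21]
STORE_FAST k → k=21. Stack: []
LOAD_FAST_LOAD_FAST b,a → push 4,17. Stack: [4, 17]
BINARY_OP // → 4 // 17 = 0. Stack: [0]
STORE_FAST z → z=0. Stack: []
LOAD_CONST → push 12. Stack: [12]
LOAD_FAST k → push 21. Stack: [12, 21]
BINARY_OP * → 12 * 21 = 252. Stack: [252]
STORE_FAST s → s=252. Stack: []
LOAD_FAST_LOAD_FAST s,k → push 252,21. Stack: [252, 21]
BINARY_OP - → 252 - 21 = 231. Stack: [231]
LOAD_FAST a → push 17. Stack: [231, 17]
BINARY_OP + → 231 + 17 = 248. Stack: [248]
STORE_FAST z → z=248. Stack: []
LOAD_FAST_LOAD_FAST c,b → push 6,4. Stack: [6, 4]
BINARY_OP + → 6 + 4 = 10. Stack: [10]
STORE_FAST m → m=10. Stack: []
LOAD_FAST m → push 10. Stack: [10]
RETURN_VALUE → return 10.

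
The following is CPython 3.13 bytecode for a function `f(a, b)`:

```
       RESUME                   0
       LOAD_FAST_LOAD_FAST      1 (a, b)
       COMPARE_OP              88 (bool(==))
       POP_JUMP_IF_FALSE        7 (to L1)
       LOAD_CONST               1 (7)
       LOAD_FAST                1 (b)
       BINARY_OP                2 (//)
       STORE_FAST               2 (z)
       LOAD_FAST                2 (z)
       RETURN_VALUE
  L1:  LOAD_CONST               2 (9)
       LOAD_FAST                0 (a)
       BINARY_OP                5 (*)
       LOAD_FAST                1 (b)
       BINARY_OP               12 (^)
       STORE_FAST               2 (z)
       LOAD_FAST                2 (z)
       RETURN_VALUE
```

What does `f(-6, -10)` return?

LOAD_FAST_LOAD_FAST a,b → push -6,-10. Stack: [-6, -10]
COMPARE_OP bool(==) → -6 vs -10 = False. Stack: [False]
POP_JUMP_IF_FALSE → pop False; jump. Stack: []
LOAD_CONST → push 9. Stack: [9]
LOAD_FAST a → push -6. Stack: [9, -6]
BINARY_OP * → 9 * -6 = -54. Stack: [-54]
LOAD_FAST b → push -10. Stack: [-54, -10]
BINARY_OP ^ → -54 ^ -10 = 60. Stack: [60]
STORE_FAST z → z=60. Stack: []
LOAD_FAST z → push 60. Stack: [60]
RETURN_VALUE → return 60.

60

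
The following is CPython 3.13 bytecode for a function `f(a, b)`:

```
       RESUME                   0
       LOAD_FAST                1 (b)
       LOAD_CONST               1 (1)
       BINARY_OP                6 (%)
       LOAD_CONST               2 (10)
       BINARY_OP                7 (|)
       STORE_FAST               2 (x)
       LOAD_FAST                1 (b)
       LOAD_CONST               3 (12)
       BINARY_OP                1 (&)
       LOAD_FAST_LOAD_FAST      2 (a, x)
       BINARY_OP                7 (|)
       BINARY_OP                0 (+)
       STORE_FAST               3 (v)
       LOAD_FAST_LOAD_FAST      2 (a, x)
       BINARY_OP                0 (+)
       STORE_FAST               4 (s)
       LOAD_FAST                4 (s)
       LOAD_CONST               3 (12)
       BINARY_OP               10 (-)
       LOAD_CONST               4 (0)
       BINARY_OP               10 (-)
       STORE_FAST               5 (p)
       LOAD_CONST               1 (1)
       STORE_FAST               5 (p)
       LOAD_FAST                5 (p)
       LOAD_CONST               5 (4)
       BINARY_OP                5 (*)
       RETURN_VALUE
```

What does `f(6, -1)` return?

LOAD_FAST b → push -1. Stack: [-1]
LOAD_CONST → push 1. Stack: [-1, 1]
BINARY_OP % → -1 % 1 = 0. Stack: [0]
LOAD_CONST → push 10. Stack: [0, 10]
BINARY_OP | → 0 | 10 = 10. Stack: [10]
STORE_FAST x → x=10. Stack: []
LOAD_FAST b → push -1. Stack: [-1]
LOAD_CONST → push 12. Stack: [-1, 12]
BINARY_OP & → -1 & 12 = 12. Stack: [12]
LOAD_FAST_LOAD_FAST a,x → push 6,10. Stack: [12, 6, 10]
BINARY_OP | → 6 | 10 = 14. Stack: [12, 14]
BINARY_OP + → 12 + 14 = 26. Stack: [26]
STORE_FAST v → v=26. Stack: []
LOAD_FAST_LOAD_FAST a,x → push 6,10. Stack: [6, 10]
BINARY_OP + → 6 + 10 = 16. Stack: [16]
STORE_FAST s → s=16. Stack: []
LOAD_FAST s → push 16. Stack: [16]
LOAD_CONST → push 12. Stack: [16, 12]
BINARY_OP - → 16 - 12 = 4. Stack: [4]
LOAD_CONST → push 0. Stack: [4, 0]
BINARY_OP - → 4 - 0 = 4. Stack: [4]
STORE_FAST p → p=4. Stack: []
LOAD_CONST → push 1. Stack: [1]
STORE_FAST p → p=1. Stack: []
LOAD_FAST p → push 1. Stack: [1]
LOAD_CONST → push 4. Stack: [1, 4]
BINARY_OP * → 1 * 4 = 4. Stack: [4]
RETURN_VALUE → return 4.

4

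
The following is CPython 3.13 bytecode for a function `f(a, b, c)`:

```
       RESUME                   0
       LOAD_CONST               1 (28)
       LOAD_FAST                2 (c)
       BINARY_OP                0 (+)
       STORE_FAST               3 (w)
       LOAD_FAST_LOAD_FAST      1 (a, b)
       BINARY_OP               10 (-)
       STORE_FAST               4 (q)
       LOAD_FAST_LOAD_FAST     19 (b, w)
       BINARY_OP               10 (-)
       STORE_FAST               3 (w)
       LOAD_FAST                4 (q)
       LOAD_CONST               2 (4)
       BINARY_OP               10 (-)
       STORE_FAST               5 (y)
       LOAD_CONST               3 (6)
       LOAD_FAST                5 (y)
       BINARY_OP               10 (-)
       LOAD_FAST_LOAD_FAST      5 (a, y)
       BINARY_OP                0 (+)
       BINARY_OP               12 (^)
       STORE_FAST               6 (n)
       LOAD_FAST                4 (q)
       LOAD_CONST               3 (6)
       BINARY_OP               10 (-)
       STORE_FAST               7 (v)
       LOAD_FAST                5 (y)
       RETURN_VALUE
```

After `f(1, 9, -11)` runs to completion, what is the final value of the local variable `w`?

-8

LOAD_CONST → push 28. Stack: [28]
LOAD_FAST c → push -11. Stack: [28, -11]
BINARY_OP + → 28 + -11 = 17. Stack: [17]
STORE_FAST w → w=17. Stack: []
LOAD_FAST_LOAD_FAST a,b → push 1,9. Stack: [1, 9]
BINARY_OP - → 1 - 9 = -8. Stack: [-8]
STORE_FAST q → q=-8. Stack: []
LOAD_FAST_LOAD_FAST b,w → push 9,17. Stack: [9, 17]
BINARY_OP - → 9 - 17 = -8. Stack: [-8]
STORE_FAST w → w=-8. Stack: []
LOAD_FAST q → push -8. Stack: [-8]
LOAD_CONST → push 4. Stack: [-8, 4]
BINARY_OP - → -8 - 4 = -12. Stack: [-12]
STORE_FAST y → y=-12. Stack: []
LOAD_CONST → push 6. Stack: [6]
LOAD_FAST y → push -12. Stack: [6, -12]
BINARY_OP - → 6 - -12 = 18. Stack: [18]
LOAD_FAST_LOAD_FAST a,y → push 1,-12. Stack: [18, 1, -12]
BINARY_OP + → 1 + -12 = -11. Stack: [18, -11]
BINARY_OP ^ → 18 ^ -11 = -25. Stack: [-25]
STORE_FAST n → n=-25. Stack: []
LOAD_FAST q → push -8. Stack: [-8]
LOAD_CONST → push 6. Stack: [-8, 6]
BINARY_OP - → -8 - 6 = -14. Stack: [-14]
STORE_FAST v → v=-14. Stack: []
LOAD_FAST y → push -12. Stack: [-12]
RETURN_VALUE → return -12.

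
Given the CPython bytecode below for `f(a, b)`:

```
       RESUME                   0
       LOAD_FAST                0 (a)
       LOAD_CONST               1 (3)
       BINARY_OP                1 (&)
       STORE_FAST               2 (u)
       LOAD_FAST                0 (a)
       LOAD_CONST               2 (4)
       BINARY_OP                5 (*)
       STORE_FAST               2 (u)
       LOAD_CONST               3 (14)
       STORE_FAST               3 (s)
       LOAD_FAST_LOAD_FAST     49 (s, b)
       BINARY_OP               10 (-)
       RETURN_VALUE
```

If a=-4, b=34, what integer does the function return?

LOAD_FAST a → push -4. Stack: [-4]
LOAD_CONST → push 3. Stack: [-4, 3]
BINARY_OP & → -4 & 3 = 0. Stack: [0]
STORE_FAST u → u=0. Stack: []
LOAD_FAST a → push -4. Stack: [-4]
LOAD_CONST → push 4. Stack: [-4, 4]
BINARY_OP * → -4 * 4 = -16. Stack: [-16]
STORE_FAST u → u=-16. Stack: []
LOAD_CONST → push 14. Stack: [14]
STORE_FAST s → s=14. Stack: []
LOAD_FAST_LOAD_FAST s,b → push 14,34. Stack: [14, 34]
BINARY_OP - → 14 - 34 = -20. Stack: [-20]
RETURN_VALUE → return -20.

-20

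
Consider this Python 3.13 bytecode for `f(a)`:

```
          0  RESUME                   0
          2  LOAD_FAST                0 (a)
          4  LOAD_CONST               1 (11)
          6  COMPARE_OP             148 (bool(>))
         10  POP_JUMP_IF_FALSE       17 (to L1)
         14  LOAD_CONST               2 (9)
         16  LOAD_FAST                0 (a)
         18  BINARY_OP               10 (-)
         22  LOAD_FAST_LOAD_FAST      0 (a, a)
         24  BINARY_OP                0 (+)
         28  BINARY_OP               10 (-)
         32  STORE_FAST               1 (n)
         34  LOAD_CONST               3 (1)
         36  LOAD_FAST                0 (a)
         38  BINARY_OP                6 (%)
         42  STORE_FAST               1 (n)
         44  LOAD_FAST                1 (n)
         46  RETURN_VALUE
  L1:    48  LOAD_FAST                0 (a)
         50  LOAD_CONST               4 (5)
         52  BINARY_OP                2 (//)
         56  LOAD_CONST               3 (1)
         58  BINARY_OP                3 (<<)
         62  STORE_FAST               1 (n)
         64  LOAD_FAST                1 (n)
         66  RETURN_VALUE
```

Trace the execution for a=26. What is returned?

1

LOAD_FAST a → push 26. Stack: [26]
LOAD_CONST → push 11. Stack: [26, 11]
COMPARE_OP bool(>) → 26 vs 11 = True. Stack: [True]
POP_JUMP_IF_FALSE → pop True; no jump. Stack: []
LOAD_CONST → push 9. Stack: [9]
LOAD_FAST a → push 26. Stack: [9, 26]
BINARY_OP - → 9 - 26 = -17. Stack: [-17]
LOAD_FAST_LOAD_FAST a,a → push 26,26. Stack: [-17, 26, 26]
BINARY_OP + → 26 + 26 = 52. Stack: [-17, 52]
BINARY_OP - → -17 - 52 = -69. Stack: [-69]
STORE_FAST n → n=-69. Stack: []
LOAD_CONST → push 1. Stack: [1]
LOAD_FAST a → push 26. Stack: [1, 26]
BINARY_OP % → 1 % 26 = 1. Stack: [1]
STORE_FAST n → n=1. Stack: []
LOAD_FAST n → push 1. Stack: [1]
RETURN_VALUE → return 1.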